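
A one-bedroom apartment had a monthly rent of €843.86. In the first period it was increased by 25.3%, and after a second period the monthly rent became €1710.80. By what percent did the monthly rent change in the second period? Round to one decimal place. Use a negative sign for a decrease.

61.8%

After the first period: €843.86 × 1.253 = €1057.35658.
Second-period multiplier: €1710.80 ÷ €1057.35658 ≈ 1.618.
That is a change of 61.8%.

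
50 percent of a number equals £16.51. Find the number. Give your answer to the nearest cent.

£16.51 ÷ 0.5 = £33.02.

£33.02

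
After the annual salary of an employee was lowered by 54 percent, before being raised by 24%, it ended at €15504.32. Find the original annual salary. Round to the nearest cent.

The overall multiplier applied was 0.46 × 1.24 = 0.5704.
So the original annual salary was €15504.32 ÷ 0.5704 ≈ €27181.49.

€27181.49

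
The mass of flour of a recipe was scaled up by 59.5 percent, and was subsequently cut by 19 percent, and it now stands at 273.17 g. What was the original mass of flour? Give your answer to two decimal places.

The overall multiplier applied was 1.595 × 0.81 = 1.29195.
So the original mass of flour was 273.17 ÷ 1.29195 ≈ 211.44 g.

211.44 g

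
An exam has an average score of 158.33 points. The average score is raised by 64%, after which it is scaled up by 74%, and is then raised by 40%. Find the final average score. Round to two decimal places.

Each change multiplies by a factor: 1.64 × 1.74 × 1.4 = 3.99504.
158.33 × 3.99504 = 632.5346832 ≈ 632.53.

632.53 points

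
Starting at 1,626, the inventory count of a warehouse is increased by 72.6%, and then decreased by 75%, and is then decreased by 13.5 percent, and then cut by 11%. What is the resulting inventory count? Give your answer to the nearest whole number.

After the 72.6% increase: 1,626 × 1.726 = 2806.476.
75% decrease: 2806.476 × 0.25 = 701.619.
After the 13.5% decrease: 701.619 × 0.865 = 606.900435.
Apply the 11% decrease: 606.900435 × 0.89 = 540.14138715 ≈ 540.

540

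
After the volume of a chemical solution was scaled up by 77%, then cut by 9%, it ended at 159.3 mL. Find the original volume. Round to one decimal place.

The overall multiplier applied was 1.77 × 0.91 = 1.6107.
So the original volume was 159.3 ÷ 1.6107 ≈ 98.9 mL.

98.9 mL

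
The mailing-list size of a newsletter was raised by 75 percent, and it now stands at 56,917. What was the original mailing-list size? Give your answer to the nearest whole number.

32,524

The overall multiplier applied was 1.75.
So the original mailing-list size was 56,917 ÷ 1.75 = 32,524.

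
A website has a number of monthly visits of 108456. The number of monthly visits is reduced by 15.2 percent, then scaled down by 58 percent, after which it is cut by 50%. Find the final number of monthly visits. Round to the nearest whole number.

Each change multiplies by a factor: 0.848 × 0.42 × 0.5 = 0.17808.
108456 × 0.17808 = 19313.84448 ≈ 19314.

19314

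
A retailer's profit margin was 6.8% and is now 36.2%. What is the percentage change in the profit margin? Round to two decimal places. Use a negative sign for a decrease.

The change is 36.2 − 6.8 = 29.4 percentage points.
Relative to the original 6.8%, that is 29.4 ÷ 6.8 ≈ 432.35%.

432.35%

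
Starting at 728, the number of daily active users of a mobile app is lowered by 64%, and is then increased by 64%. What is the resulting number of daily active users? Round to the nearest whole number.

430

Apply the 64% decrease: 728 × 0.36 = 262.08.
Apply the 64% increase: 262.08 × 1.64 = 429.8112 ≈ 430.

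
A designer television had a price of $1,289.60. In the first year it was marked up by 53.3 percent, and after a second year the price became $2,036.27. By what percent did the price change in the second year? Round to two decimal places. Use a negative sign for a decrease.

After the first year: $1,289.60 × 1.533 = $1976.9568.
Second-year multiplier: $2,036.27 ÷ $1976.9568 ≈ 1.030002.
That is a change of 3.00%.

3.00%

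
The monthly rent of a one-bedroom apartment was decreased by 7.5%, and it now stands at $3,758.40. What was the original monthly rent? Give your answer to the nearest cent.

$4,063.14

The overall multiplier applied was 0.925.
So the original monthly rent was $3,758.40 ÷ 0.925 ≈ $4,063.14.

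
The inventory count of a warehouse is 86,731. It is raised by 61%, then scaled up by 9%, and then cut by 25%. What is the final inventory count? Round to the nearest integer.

Each change multiplies by a factor: 1.61 × 1.09 × 0.75 = 1.316175.
86,731 × 1.316175 = 114153.173925 ≈ 114,153.

114,153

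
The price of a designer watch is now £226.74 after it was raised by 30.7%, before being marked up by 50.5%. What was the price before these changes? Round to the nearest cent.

£115.27

The overall multiplier applied was 1.307 × 1.505 = 1.967035.
So the original price was £226.74 ÷ 1.967035 ≈ £115.27.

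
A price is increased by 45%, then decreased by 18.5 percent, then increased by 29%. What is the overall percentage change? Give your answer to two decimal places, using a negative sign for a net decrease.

52.45%

A 45% increase multiplies by 1.45.
Then an 18.5% decrease: 1.45 × 0.815 = 1.18175.
Then a 29% increase: 1.18175 × 1.29 = 1.5244575.
Overall factor 1.5244575, i.e. 52.45%.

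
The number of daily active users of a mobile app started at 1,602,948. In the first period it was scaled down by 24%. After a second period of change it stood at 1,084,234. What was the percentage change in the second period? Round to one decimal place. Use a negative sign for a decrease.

After the first period: 1,602,948 × 0.76 = 1218240.48.
Second-period multiplier: 1,084,234 ÷ 1218240.48 ≈ 0.89.
That is a change of -11.0%.

-11.0%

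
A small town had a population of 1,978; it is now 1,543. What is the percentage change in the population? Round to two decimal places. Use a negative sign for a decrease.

Change: 1,543 − 1,978 = -435.
Relative to the original: -435 ÷ 1,978 ≈ -21.99%.

-21.99%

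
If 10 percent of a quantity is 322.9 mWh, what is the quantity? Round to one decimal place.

322.9 mWh ÷ 0.1 = 3,229.0 mWh.

3,229.0 mWh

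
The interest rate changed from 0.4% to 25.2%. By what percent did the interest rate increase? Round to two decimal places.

6200.00%

The change is 25.2 − 0.4 = 24.8 percentage points.
Relative to the original 0.4%, that is 24.8 ÷ 0.4 = 6200.00%.
So the interest rate rose by 6200.00%.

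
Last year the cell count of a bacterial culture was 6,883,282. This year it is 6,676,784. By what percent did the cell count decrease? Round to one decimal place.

3.0%

Change: 6,676,784 − 6,883,282 = -206,498.
Relative to the original: -206,498 ÷ 6,883,282 ≈ -3.0%.
So the cell count decreased by 3.0%.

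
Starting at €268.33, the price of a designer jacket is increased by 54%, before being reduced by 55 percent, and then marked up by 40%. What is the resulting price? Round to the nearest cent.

After the 54% increase: €268.33 × 1.54 = €413.2282.
55% decrease: €413.2282 × 0.45 = €185.95269.
Apply the 40% increase: €185.95269 × 1.4 = €260.333766 ≈ €260.33.

€260.33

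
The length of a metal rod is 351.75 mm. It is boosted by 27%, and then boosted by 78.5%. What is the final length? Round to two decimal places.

797.40 mm

27% increase: 351.75 × 1.27 = 446.7225.
78.5% increase: 446.7225 × 1.785 = 797.3996625 ≈ 797.40.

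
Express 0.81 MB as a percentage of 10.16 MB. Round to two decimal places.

7.97%

0.81 MB ÷ 10.16 MB ≈ 7.97%.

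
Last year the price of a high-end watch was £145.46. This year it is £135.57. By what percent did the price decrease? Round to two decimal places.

6.80%

Change: £135.57 − £145.46 = -£9.89.
Relative to the original: -£9.89 ÷ £145.46 ≈ -6.80%.
So the price decreased by 6.80%.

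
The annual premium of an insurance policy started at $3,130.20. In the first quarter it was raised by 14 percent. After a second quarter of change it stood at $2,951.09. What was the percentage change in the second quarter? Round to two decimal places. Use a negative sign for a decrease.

-17.30%

After the first quarter: $3,130.20 × 1.14 = $3568.428.
Second-quarter multiplier: $2,951.09 ÷ $3568.428 ≈ 0.827.
That is a change of -17.30%.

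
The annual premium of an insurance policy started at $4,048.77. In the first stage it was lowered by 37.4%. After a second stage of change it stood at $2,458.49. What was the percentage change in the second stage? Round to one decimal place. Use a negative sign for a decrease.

After the first stage: $4,048.77 × 0.626 = $2534.53002.
Second-stage multiplier: $2,458.49 ÷ $2534.53002 ≈ 0.97.
That is a change of -3.0%.

-3.0%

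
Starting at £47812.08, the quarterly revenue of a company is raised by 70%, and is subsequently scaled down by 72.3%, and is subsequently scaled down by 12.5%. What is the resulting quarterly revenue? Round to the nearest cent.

£19700.37

After the 70% increase: £47812.08 × 1.7 = £81280.536.
Apply the 72.3% decrease: £81280.536 × 0.277 = £22514.708472.
After the 12.5% decrease: £22514.708472 × 0.875 = £19700.369913 ≈ £19700.37.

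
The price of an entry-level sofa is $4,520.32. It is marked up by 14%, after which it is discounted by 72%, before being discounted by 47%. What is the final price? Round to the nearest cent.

$764.73

After the 14% increase: $4,520.32 × 1.14 = $5153.1648.
72% decrease: $5153.1648 × 0.28 = $1442.886144.
47% decrease: $1442.886144 × 0.53 = $764.72965632 ≈ $764.73.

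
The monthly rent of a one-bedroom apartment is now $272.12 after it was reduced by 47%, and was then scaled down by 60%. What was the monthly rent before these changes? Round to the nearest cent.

$1283.58

Undoing the 60% decrease: $272.12 ÷ 0.4 = $680.3.
Undoing the 47% decrease: $680.3 ÷ 0.53 ≈ $1283.58.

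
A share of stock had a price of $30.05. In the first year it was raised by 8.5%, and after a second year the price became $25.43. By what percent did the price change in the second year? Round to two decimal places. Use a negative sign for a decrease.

After the first year: $30.05 × 1.085 = $32.60425.
Second-year multiplier: $25.43 ÷ $32.60425 ≈ 0.77996.
That is a change of -22.00%.

-22.00%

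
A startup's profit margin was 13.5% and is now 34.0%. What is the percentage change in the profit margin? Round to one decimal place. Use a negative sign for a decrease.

151.9%

The change is 34.0 − 13.5 = 20.5 percentage points.
Relative to the original 13.5%, that is 20.5 ÷ 13.5 ≈ 151.9%.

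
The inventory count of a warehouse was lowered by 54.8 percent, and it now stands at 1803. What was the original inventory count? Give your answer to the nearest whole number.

The overall multiplier applied was 0.452.
So the original inventory count was 1803 ÷ 0.452 ≈ 3989.

3989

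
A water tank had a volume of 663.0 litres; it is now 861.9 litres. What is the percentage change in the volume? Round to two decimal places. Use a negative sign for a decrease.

30.00%

Change: 861.9 − 663.0 = 198.9.
Relative to the original: 198.9 ÷ 663.0 = 30.00%.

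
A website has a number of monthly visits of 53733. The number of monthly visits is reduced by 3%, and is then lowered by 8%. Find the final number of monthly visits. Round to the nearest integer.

47951

3% decrease: 53733 × 0.97 = 52121.01.
8% decrease: 52121.01 × 0.92 = 47951.3292 ≈ 47951.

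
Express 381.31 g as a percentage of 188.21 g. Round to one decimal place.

381.31 g ÷ 188.21 g ≈ 202.6%.

202.6%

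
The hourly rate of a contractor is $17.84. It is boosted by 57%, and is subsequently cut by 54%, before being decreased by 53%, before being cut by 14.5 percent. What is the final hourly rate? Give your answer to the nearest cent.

Each change multiplies by a factor: 1.57 × 0.46 × 0.47 × 0.855 = 0.29021607.
$17.84 × 0.29021607 = $5.1774546888 ≈ $5.18.

$5.18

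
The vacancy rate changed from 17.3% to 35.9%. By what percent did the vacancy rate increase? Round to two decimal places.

The change is 35.9 − 17.3 = 18.6 percentage points.
Relative to the original 17.3%, that is 18.6 ÷ 17.3 ≈ 107.51%.
So the vacancy rate rose by 107.51%.

107.51%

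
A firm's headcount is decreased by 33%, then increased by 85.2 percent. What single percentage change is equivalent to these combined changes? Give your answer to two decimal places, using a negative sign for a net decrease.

The combined multiplier is 0.67 × 1.852 = 1.24084.
That corresponds to an increase of 24.08%.

24.08%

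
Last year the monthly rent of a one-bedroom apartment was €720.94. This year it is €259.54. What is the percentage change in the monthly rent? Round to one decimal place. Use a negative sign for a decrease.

-64.0%

Change: €259.54 − €720.94 = -€461.40.
Relative to the original: -€461.40 ÷ €720.94 ≈ -64.0%.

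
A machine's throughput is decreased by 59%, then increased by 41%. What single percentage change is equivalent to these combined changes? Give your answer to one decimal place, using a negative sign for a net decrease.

-42.2%

The combined multiplier is 0.41 × 1.41 = 0.5781.
That corresponds to a decrease of 42.2%.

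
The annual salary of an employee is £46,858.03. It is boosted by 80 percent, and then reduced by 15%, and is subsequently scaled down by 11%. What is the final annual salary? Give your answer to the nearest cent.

£63,806.58

Each change multiplies by a factor: 1.8 × 0.85 × 0.89 = 1.3617.
£46,858.03 × 1.3617 = £63806.579451 ≈ £63,806.58.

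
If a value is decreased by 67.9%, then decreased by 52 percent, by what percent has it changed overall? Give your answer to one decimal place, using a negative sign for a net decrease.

-84.6%

The combined multiplier is 0.321 × 0.48 = 0.15408.
That corresponds to a decrease of 84.6%.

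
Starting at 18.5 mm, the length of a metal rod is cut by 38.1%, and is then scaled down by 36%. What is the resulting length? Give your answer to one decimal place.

7.3 mm

Each change multiplies by a factor: 0.619 × 0.64 = 0.39616.
18.5 × 0.39616 = 7.32896 ≈ 7.3.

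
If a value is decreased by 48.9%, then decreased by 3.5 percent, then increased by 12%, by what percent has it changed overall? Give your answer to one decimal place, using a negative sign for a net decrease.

The combined multiplier is 0.511 × 0.965 × 1.12 = 0.5522888.
That corresponds to a decrease of 44.8%.

-44.8%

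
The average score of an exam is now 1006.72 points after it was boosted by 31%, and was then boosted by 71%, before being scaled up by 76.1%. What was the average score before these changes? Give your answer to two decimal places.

The overall multiplier applied was 1.31 × 1.71 × 1.761 = 3.9448161.
So the original average score was 1006.72 ÷ 3.9448161 ≈ 255.20 points.

255.20 points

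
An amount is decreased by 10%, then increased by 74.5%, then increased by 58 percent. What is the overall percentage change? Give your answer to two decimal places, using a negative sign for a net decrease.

148.14%

A 10% decrease multiplies by 0.9.
Then a 74.5% increase: 0.9 × 1.745 = 1.5705.
Then a 58% increase: 1.5705 × 1.58 = 2.48139.
Overall factor 2.48139, i.e. 148.14%.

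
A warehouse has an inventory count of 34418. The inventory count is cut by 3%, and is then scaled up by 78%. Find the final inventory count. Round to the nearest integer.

59426

3% decrease: 34418 × 0.97 = 33385.46.
Apply the 78% increase: 33385.46 × 1.78 = 59426.1188 ≈ 59426.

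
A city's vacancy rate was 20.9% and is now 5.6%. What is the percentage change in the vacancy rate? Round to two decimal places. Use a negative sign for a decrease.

-73.21%

The change is 5.6 − 20.9 = -15.3 percentage points.
Relative to the original 20.9%, that is -15.3 ÷ 20.9 ≈ -73.21%.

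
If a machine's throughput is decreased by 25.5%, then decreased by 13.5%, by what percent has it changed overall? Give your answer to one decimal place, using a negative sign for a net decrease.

The combined multiplier is 0.745 × 0.865 = 0.644425.
That corresponds to a decrease of 35.6%.

-35.6%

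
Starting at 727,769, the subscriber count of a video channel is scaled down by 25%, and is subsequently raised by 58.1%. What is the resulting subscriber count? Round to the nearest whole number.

Each change multiplies by a factor: 0.75 × 1.581 = 1.18575.
727,769 × 1.18575 = 862952.09175 ≈ 862,952.

862,952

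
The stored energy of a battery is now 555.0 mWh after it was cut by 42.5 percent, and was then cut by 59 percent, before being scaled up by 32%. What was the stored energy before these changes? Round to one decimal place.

1783.5 mWh

The overall multiplier applied was 0.575 × 0.41 × 1.32 = 0.31119.
So the original stored energy was 555.0 ÷ 0.31119 ≈ 1783.5 mWh.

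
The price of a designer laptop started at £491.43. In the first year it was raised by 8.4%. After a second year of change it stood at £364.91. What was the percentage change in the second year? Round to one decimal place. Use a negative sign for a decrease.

After the first year: £491.43 × 1.084 = £532.71012.
Second-year multiplier: £364.91 ÷ £532.71012 ≈ 0.68501.
That is a change of -31.5%.

-31.5%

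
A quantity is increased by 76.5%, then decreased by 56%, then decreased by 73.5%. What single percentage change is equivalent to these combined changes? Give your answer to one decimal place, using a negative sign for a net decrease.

-79.4%

The combined multiplier is 1.765 × 0.44 × 0.265 = 0.205799.
That corresponds to a decrease of 79.4%.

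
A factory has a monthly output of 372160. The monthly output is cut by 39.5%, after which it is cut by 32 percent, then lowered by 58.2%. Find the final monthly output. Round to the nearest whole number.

63999

39.5% decrease: 372160 × 0.605 = 225156.8.
32% decrease: 225156.8 × 0.68 = 153106.624.
Apply the 58.2% decrease: 153106.624 × 0.418 = 63998.568832 ≈ 63999.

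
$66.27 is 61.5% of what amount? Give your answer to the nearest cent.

$107.76

$66.27 ÷ 0.615 ≈ $107.76.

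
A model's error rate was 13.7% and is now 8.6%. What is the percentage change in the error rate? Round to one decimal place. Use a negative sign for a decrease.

-37.2%

The change is 8.6 − 13.7 = -5.1 percentage points.
Relative to the original 13.7%, that is -5.1 ÷ 13.7 ≈ -37.2%.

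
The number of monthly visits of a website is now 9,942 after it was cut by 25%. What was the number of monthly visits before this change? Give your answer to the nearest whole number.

13,256

The overall multiplier applied was 0.75.
So the original number of monthly visits was 9,942 ÷ 0.75 = 13,256.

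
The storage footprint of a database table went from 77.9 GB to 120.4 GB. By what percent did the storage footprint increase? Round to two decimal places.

Change: 120.4 − 77.9 = 42.5.
Relative to the original: 42.5 ÷ 77.9 ≈ 54.56%.
So the storage footprint increased by 54.56%.

54.56%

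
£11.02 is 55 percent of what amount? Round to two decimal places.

£11.02 ÷ 0.55 ≈ £20.04.

£20.04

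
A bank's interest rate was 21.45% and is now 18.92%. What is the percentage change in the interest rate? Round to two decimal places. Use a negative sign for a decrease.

-11.79%

The change is 18.92 − 21.45 = -2.53 percentage points.
Relative to the original 21.45%, that is -2.53 ÷ 21.45 ≈ -11.79%.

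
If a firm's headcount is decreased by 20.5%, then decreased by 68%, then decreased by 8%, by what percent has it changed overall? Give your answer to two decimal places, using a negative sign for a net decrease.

The combined multiplier is 0.795 × 0.32 × 0.92 = 0.234048.
That corresponds to a decrease of 76.60%.

-76.60%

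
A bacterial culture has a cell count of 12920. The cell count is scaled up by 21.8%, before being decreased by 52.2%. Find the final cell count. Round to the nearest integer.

Each change multiplies by a factor: 1.218 × 0.478 = 0.582204.
12920 × 0.582204 = 7522.07568 ≈ 7522.

7522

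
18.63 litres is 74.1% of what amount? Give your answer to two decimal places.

18.63 litres ÷ 0.741 ≈ 25.14 litres.

25.14 litres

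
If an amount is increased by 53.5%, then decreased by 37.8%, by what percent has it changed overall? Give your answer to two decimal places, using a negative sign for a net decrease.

-4.52%

The combined multiplier is 1.535 × 0.622 = 0.95477.
That corresponds to a decrease of 4.52%.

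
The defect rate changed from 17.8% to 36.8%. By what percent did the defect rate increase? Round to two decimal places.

The change is 36.8 − 17.8 = 19.0 percentage points.
Relative to the original 17.8%, that is 19.0 ÷ 17.8 ≈ 106.74%.
So the defect rate rose by 106.74%.

106.74%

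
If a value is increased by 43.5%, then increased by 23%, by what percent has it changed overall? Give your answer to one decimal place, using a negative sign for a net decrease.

76.5%

A 43.5% increase multiplies by 1.435.
Then a 23% increase: 1.435 × 1.23 = 1.76505.
Overall factor 1.76505, i.e. 76.5%.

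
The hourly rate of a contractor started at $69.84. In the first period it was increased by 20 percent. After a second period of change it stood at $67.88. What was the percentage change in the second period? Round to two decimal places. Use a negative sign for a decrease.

-19.01%

After the first period: $69.84 × 1.2 = $83.808.
Second-period multiplier: $67.88 ÷ $83.808 ≈ 0.809947.
That is a change of -19.01%.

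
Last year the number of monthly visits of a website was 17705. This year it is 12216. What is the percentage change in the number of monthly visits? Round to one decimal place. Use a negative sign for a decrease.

-31.0%

Change: 12216 − 17705 = -5489.
Relative to the original: -5489 ÷ 17705 ≈ -31.0%.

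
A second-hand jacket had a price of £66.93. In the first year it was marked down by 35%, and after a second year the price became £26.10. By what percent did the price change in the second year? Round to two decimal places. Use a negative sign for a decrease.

-40.01%

After the first year: £66.93 × 0.65 = £43.5045.
Second-year multiplier: £26.10 ÷ £43.5045 ≈ 0.599938.
That is a change of -40.01%.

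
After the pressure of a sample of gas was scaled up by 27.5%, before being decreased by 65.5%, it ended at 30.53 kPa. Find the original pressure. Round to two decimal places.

69.41 kPa

Undoing the 65.5% decrease: 30.53 ÷ 0.345 ≈ 88.492754.
Undoing the 27.5% increase: 88.492754 ÷ 1.275 ≈ 69.41 kPa.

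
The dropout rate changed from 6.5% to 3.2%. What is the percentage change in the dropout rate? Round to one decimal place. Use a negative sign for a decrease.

The change is 3.2 − 6.5 = -3.3 percentage points.
Relative to the original 6.5%, that is -3.3 ÷ 6.5 ≈ -50.8%.

-50.8%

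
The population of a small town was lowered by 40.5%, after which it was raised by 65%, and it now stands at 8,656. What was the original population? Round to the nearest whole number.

8,817

Undoing the 65% increase: 8,656 ÷ 1.65 ≈ 5246.060606.
Undoing the 40.5% decrease: 5246.060606 ÷ 0.595 ≈ 8,817.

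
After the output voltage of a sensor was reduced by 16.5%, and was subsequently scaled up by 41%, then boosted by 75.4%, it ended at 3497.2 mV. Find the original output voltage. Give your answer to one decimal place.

1693.5 mV

The overall multiplier applied was 0.835 × 1.41 × 1.754 = 2.0650719.
So the original output voltage was 3497.2 ÷ 2.0650719 ≈ 1693.5 mV.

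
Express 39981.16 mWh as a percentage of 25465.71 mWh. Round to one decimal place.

157.0%

39981.16 mWh ÷ 25465.71 mWh ≈ 157.0%.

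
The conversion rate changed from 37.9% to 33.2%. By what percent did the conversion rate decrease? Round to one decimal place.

The change is 33.2 − 37.9 = -4.7 percentage points.
Relative to the original 37.9%, that is -4.7 ÷ 37.9 ≈ -12.4%.
So the conversion rate fell by 12.4%.

12.4%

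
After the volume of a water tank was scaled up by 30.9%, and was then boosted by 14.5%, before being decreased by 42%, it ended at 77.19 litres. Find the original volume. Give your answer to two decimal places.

Undoing the 42% decrease: 77.19 ÷ 0.58 ≈ 133.086207.
Undoing the 14.5% increase: 133.086207 ÷ 1.145 ≈ 116.232495.
Undoing the 30.9% increase: 116.232495 ÷ 1.309 ≈ 88.79 litres.

88.79 litres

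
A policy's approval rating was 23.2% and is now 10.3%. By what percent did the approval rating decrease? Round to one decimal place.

The change is 10.3 − 23.2 = -12.9 percentage points.
Relative to the original 23.2%, that is -12.9 ÷ 23.2 ≈ -55.6%.
So the approval rating fell by 55.6%.

55.6%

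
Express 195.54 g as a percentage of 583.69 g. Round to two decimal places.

33.50%

195.54 g ÷ 583.69 g ≈ 33.50%.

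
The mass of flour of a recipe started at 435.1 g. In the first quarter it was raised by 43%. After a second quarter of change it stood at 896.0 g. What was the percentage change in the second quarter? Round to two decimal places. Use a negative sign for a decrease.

After the first quarter: 435.1 × 1.43 = 622.193.
Second-quarter multiplier: 896.0 ÷ 622.193 ≈ 1.440068.
That is a change of 44.01%.

44.01%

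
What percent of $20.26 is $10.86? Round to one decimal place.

53.6%

$10.86 ÷ $20.26 ≈ 53.6%.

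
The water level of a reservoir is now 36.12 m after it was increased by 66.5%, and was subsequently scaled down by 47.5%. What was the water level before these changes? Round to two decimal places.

41.32 m

Undoing the 47.5% decrease: 36.12 ÷ 0.525 = 68.8.
Undoing the 66.5% increase: 68.8 ÷ 1.665 ≈ 41.32 m.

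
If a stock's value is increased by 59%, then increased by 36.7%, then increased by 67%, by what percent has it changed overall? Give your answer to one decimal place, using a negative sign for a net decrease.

263.0%

The combined multiplier is 1.59 × 1.367 × 1.67 = 3.6297951.
That corresponds to an increase of 263.0%.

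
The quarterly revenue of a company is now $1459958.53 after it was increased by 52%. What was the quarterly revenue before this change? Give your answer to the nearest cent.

$960499.03

The overall multiplier applied was 1.52.
So the original quarterly revenue was $1459958.53 ÷ 1.52 ≈ $960499.03.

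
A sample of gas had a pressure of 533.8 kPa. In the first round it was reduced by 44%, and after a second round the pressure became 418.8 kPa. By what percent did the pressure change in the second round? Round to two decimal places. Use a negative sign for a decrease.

After the first round: 533.8 × 0.56 = 298.928.
Second-round multiplier: 418.8 ÷ 298.928 ≈ 1.401006.
That is a change of 40.10%.

40.10%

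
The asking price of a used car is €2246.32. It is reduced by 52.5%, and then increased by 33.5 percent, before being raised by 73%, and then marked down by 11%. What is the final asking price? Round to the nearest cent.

Each change multiplies by a factor: 0.475 × 1.335 × 1.73 × 0.89 = 0.9763622625.
€2246.32 × 0.9763622625 = €2193.222077499 ≈ €2193.22.

€2193.22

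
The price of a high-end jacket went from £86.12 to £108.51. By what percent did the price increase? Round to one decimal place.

26.0%

Change: £108.51 − £86.12 = £22.39.
Relative to the original: £22.39 ÷ £86.12 ≈ 26.0%.
So the price increased by 26.0%.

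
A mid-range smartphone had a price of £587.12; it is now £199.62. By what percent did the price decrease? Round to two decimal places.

66.00%

Change: £199.62 − £587.12 = -£387.50.
Relative to the original: -£387.50 ÷ £587.12 ≈ -66.00%.
So the price decreased by 66.00%.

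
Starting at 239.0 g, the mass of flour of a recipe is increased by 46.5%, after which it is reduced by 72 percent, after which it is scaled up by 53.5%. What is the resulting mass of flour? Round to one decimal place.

Each change multiplies by a factor: 1.465 × 0.28 × 1.535 = 0.629657.
239.0 × 0.629657 = 150.488023 ≈ 150.5.

150.5 g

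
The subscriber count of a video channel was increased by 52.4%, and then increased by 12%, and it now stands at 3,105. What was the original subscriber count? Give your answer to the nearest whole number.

1,819

Undoing the 12% increase: 3,105 ÷ 1.12 ≈ 2772.321429.
Undoing the 52.4% increase: 2772.321429 ÷ 1.524 ≈ 1,819.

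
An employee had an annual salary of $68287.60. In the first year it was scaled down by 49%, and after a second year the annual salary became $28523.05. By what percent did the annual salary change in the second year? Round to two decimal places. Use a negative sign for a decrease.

-18.10%

After the first year: $68287.60 × 0.51 = $34826.676.
Second-year multiplier: $28523.05 ÷ $34826.676 ≈ 0.819.
That is a change of -18.10%.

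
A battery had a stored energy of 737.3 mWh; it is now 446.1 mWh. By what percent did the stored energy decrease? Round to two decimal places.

39.50%

Change: 446.1 − 737.3 = -291.2.
Relative to the original: -291.2 ÷ 737.3 ≈ -39.50%.
So the stored energy decreased by 39.50%.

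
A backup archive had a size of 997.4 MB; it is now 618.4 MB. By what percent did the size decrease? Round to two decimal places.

Change: 618.4 − 997.4 = -379.0.
Relative to the original: -379.0 ÷ 997.4 ≈ -38.00%.
So the size decreased by 38.00%.

38.00%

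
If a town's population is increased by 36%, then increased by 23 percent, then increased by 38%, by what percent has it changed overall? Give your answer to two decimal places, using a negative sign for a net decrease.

A 36% increase multiplies by 1.36.
Then a 23% increase: 1.36 × 1.23 = 1.6728.
Then a 38% increase: 1.6728 × 1.38 = 2.308464.
Overall factor 2.308464, i.e. 130.85%.

130.85%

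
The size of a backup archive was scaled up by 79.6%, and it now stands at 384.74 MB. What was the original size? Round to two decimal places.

214.22 MB

The overall multiplier applied was 1.796.
So the original size was 384.74 ÷ 1.796 ≈ 214.22 MB.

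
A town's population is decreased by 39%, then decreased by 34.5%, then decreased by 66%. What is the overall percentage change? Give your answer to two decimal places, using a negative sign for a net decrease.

-86.42%

The combined multiplier is 0.61 × 0.655 × 0.34 = 0.135847.
That corresponds to a decrease of 86.42%.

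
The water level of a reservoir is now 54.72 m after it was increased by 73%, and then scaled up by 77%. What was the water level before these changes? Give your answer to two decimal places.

17.87 m

The overall multiplier applied was 1.73 × 1.77 = 3.0621.
So the original water level was 54.72 ÷ 3.0621 ≈ 17.87 m.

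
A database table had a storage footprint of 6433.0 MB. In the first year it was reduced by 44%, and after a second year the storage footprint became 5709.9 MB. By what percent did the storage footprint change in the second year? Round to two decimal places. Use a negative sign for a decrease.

After the first year: 6433.0 × 0.56 = 3602.48.
Second-year multiplier: 5709.9 ÷ 3602.48 ≈ 1.584991.
That is a change of 58.50%.

58.50%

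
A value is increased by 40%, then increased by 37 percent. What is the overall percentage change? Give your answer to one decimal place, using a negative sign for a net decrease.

91.8%

The combined multiplier is 1.4 × 1.37 = 1.918.
That corresponds to an increase of 91.8%.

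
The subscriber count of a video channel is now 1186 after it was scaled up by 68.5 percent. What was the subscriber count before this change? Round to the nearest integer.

704

The overall multiplier applied was 1.685.
So the original subscriber count was 1186 ÷ 1.685 ≈ 704.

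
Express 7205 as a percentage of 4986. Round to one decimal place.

144.5%

7205 ÷ 4986 ≈ 144.5%.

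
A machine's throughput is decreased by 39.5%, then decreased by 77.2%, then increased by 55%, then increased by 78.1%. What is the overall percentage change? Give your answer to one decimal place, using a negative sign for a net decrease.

A 39.5% decrease multiplies by 0.605.
Then a 77.2% decrease: 0.605 × 0.228 = 0.13794.
Then a 55% increase: 0.13794 × 1.55 = 0.213807.
Then a 78.1% increase: 0.213807 × 1.781 = 0.380790267.
Overall factor 0.380790267, i.e. -61.9%.

-61.9%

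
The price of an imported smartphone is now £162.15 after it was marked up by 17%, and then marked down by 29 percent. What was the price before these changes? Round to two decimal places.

The overall multiplier applied was 1.17 × 0.71 = 0.8307.
So the original price was £162.15 ÷ 0.8307 ≈ £195.20.

£195.20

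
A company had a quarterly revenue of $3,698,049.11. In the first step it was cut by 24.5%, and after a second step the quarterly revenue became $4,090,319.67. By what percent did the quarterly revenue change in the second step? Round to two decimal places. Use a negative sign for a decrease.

46.50%

After the first step: $3,698,049.11 × 0.755 = $2792027.07805.
Second-step multiplier: $4,090,319.67 ÷ $2792027.07805 ≈ 1.465.
That is a change of 46.50%.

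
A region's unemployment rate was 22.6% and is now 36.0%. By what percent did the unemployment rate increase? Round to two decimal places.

59.29%

The change is 36.0 − 22.6 = 13.4 percentage points.
Relative to the original 22.6%, that is 13.4 ÷ 22.6 ≈ 59.29%.
So the unemployment rate rose by 59.29%.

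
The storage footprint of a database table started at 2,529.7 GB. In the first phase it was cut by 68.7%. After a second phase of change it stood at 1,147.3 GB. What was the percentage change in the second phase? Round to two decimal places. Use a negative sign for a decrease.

44.90%

After the first phase: 2,529.7 × 0.313 = 791.7961.
Second-phase multiplier: 1,147.3 ÷ 791.7961 ≈ 1.448984.
That is a change of 44.90%.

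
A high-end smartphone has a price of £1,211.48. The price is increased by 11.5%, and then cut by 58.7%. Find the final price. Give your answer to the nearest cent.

After the 11.5% increase: £1,211.48 × 1.115 = £1350.8002.
58.7% decrease: £1350.8002 × 0.413 = £557.8804826 ≈ £557.88.

£557.88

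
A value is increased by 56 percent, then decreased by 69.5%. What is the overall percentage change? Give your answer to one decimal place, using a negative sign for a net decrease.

The combined multiplier is 1.56 × 0.305 = 0.4758.
That corresponds to a decrease of 52.4%.

-52.4%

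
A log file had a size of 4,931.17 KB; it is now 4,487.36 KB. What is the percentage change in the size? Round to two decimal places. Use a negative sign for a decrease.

-9.00%

Change: 4,487.36 − 4,931.17 = -443.81.
Relative to the original: -443.81 ÷ 4,931.17 ≈ -9.00%.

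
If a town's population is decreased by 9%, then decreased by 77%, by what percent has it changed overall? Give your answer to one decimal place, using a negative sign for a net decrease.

-79.1%

A 9% decrease multiplies by 0.91.
Then a 77% decrease: 0.91 × 0.23 = 0.2093.
Overall factor 0.2093, i.e. -79.1%.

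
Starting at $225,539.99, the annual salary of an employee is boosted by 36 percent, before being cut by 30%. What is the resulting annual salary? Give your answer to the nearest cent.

$214,714.07

Each change multiplies by a factor: 1.36 × 0.7 = 0.952.
$225,539.99 × 0.952 = $214714.07048 ≈ $214,714.07.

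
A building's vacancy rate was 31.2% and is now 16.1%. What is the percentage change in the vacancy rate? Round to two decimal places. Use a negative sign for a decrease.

The change is 16.1 − 31.2 = -15.1 percentage points.
Relative to the original 31.2%, that is -15.1 ÷ 31.2 ≈ -48.40%.

-48.40%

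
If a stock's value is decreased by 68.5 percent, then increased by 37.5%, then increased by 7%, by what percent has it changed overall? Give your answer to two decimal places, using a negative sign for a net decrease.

The combined multiplier is 0.315 × 1.375 × 1.07 = 0.46344375.
That corresponds to a decrease of 53.66%.

-53.66%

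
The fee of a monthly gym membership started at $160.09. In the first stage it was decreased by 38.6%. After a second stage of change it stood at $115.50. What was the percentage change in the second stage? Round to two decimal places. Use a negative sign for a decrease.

17.50%

After the first stage: $160.09 × 0.614 = $98.29526.
Second-stage multiplier: $115.50 ÷ $98.29526 ≈ 1.175031.
That is a change of 17.50%.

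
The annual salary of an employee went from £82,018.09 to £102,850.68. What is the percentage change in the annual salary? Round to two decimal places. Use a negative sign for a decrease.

Change: £102,850.68 − £82,018.09 = £20,832.59.
Relative to the original: £20,832.59 ÷ £82,018.09 ≈ 25.40%.

25.40%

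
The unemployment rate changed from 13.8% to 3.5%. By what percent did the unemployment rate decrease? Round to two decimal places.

74.64%

The change is 3.5 − 13.8 = -10.3 percentage points.
Relative to the original 13.8%, that is -10.3 ÷ 13.8 ≈ -74.64%.
So the unemployment rate fell by 74.64%.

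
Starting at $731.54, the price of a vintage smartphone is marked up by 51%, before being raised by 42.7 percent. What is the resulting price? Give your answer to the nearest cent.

Each change multiplies by a factor: 1.51 × 1.427 = 2.15477.
$731.54 × 2.15477 = $1576.3004458 ≈ $1576.30.

$1576.30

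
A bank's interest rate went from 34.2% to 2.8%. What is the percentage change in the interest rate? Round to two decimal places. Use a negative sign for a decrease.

The change is 2.8 − 34.2 = -31.4 percentage points.
Relative to the original 34.2%, that is -31.4 ÷ 34.2 ≈ -91.81%.

-91.81%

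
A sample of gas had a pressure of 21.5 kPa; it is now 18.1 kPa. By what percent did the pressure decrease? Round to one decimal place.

Change: 18.1 − 21.5 = -3.4.
Relative to the original: -3.4 ÷ 21.5 ≈ -15.8%.
So the pressure decreased by 15.8%.

15.8%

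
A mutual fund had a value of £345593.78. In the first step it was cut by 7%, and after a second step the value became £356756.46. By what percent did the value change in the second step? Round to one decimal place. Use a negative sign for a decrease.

11.0%

After the first step: £345593.78 × 0.93 = £321402.2154.
Second-step multiplier: £356756.46 ÷ £321402.2154 ≈ 1.11.
That is a change of 11.0%.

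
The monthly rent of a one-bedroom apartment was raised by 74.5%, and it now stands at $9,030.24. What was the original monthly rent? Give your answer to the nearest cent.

$5,174.92

The overall multiplier applied was 1.745.
So the original monthly rent was $9,030.24 ÷ 1.745 ≈ $5,174.92.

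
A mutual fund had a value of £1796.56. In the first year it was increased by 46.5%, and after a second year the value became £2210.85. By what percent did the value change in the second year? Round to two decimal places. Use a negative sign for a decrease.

After the first year: £1796.56 × 1.465 = £2631.9604.
Second-year multiplier: £2210.85 ÷ £2631.9604 ≈ 0.840001.
That is a change of -16.00%.

-16.00%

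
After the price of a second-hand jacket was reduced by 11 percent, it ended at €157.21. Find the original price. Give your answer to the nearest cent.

The overall multiplier applied was 0.89.
So the original price was €157.21 ÷ 0.89 ≈ €176.64.

€176.64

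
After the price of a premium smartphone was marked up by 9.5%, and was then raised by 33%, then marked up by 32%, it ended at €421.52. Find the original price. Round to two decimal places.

€219.27

The overall multiplier applied was 1.095 × 1.33 × 1.32 = 1.922382.
So the original price was €421.52 ÷ 1.922382 ≈ €219.27.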